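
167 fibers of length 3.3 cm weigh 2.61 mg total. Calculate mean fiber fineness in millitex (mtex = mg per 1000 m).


Formula: fineness (mtex) = mass (mg) / total length (km) = (mass_mg / total_length_m) * 1000
Step 1: Convert fiber length: 3.3 cm = 0.033 m
Step 2: Total fiber length = 167 * 0.033 = 5.511 m
Step 3: Linear density = 2.61 mg / 5.511 m = 0.4736 mg/m
Step 4: fineness = 0.4736 * 1000 = 473.6 mtex

473.6 mtex


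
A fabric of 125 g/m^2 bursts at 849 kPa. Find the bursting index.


Formula: Bursting Index = Bursting Strength / Fabric GSM
BI = 849 kPa / 125 g/m^2
BI = 6.792 kPa/(g/m^2)

6.792 kPa/(g/m^2)


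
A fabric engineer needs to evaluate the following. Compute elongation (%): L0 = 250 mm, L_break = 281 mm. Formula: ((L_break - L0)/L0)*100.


Formula: Elongation (%) = ((L_break - L0) / L0) * 100
Step 1: Extension = 281 - 250 = 31 mm
Step 2: Elongation = (31 / 250) * 100
Step 3: Elongation = 0.124 * 100 = 12.4%

12.4%


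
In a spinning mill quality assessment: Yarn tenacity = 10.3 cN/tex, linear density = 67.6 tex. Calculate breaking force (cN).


Formula: Breaking force = Tenacity * Linear density
F = 10.3 cN/tex * 67.6 tex
F = 696.28 cN

696.28 cN


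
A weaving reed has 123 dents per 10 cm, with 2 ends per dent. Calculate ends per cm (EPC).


Formula: EPC = (dents per 10 cm * ends per dent) / 10
Step 1: Total ends per 10 cm = 123 * 2 = 246
Step 2: EPC = 246 / 10 = 24.6 ends/cm

24.6 ends/cm


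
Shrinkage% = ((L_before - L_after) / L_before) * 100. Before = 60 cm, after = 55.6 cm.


Formula: Shrinkage% = ((L_before - L_after) / L_before) * 100
Step 1: Shrinkage = 60 - 55.6 = 4.4 cm
Step 2: Shrinkage% = (4.4 / 60) * 100
Step 3: Shrinkage% = 0.073333 * 100 = 7.3333% ≈ 7.3%

7.3%


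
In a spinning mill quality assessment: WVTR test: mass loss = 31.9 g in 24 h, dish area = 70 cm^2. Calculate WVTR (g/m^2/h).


Formula: WVTR = mass_loss / (area * time)
Step 1: Convert area: 70 cm^2 = 0.007 m^2
Step 2: WVTR = 31.9 g / (0.007 m^2 * 24 h)
Step 3: WVTR = 31.9 / 0.168 = 189.9 g/m^2/h

189.9 g/m^2/h


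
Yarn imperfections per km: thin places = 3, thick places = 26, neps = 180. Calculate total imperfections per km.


Formula: Total = thin places + thick places + neps
Total = 3 + 26 + 180
Total = 209 imperfections/km

209 imperfections/km


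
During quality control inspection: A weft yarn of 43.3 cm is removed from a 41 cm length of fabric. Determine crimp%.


Formula: Crimp% = ((L_yarn - L_fabric) / L_fabric) * 100
Step 1: Extension = 43.3 - 41 = 2.3 cm
Step 2: Crimp% = (2.3 / 41) * 100
Step 3: Crimp% = 0.056098 * 100 = 5.6098% ≈ 5.6%

5.6%


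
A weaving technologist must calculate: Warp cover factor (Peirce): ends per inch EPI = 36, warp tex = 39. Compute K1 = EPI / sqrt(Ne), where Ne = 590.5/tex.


Formula: K1 = EPI / sqrt(Ne), with Ne = 590.5 / tex_warp
Step 1: Ne = 590.5 / 39 = 15.141
Step 2: sqrt(Ne) = sqrt(15.141) = 3.8911
Step 3: K1 = 36 / 3.8911 = 9.3

9.3


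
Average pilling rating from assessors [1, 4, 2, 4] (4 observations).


Formula: Mean = sum / count
Sum = 1 + 4 + 2 + 4 = 11
Mean = 11 / 4 = 2.8

2.8


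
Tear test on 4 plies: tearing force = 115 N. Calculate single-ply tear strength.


Formula: Per-ply strength = Total force / Number of plies
Per-ply = 115 N / 4
Per-ply = 28.75 N

28.75 N


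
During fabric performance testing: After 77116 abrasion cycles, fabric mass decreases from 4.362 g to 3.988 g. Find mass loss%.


Formula: Mass loss% = ((m_before - m_after) / m_before) * 100
Step 1: Mass loss = 4.362 - 3.988 = 0.374 g
Step 2: Ratio = 0.374 / 4.362 = 0.0857405
Step 3: Mass loss% = 0.0857405 * 100 = 8.57405% ≈ 8.57%

8.57%


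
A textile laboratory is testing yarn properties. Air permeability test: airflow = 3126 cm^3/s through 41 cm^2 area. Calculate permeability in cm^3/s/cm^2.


Formula: Air Permeability = Airflow / Test Area
AP = 3126 cm^3/s / 41 cm^2
AP = 76.2 cm^3/s/cm^2

76.2 cm^3/s/cm^2


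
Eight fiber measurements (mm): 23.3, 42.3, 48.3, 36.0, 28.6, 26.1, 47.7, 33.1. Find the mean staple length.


Formula: Mean = sum of lengths / count
Sum = 23.3 + 42.3 + 48.3 + 36.0 + 28.6 + 26.1 + 47.7 + 33.1
Sum = 285.4 mm
Mean = 285.4 / 8 = 35.68 mm

35.68 mm


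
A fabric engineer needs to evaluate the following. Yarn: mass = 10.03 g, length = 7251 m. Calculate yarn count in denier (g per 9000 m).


Formula: den = (mass_g / length_m) * 9000
Substituting: den = (10.03 / 7251) * 9000
Intermediate: 10.03 / 7251 = 0.00138326 g/m
den = 0.00138326 * 9000 = 12.4 denier

12.4 denier


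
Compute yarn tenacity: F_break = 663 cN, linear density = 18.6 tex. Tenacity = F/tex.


Formula: Tenacity = Breaking force / Linear density
Tenacity = 663 cN / 18.6 tex
Tenacity = 35.65 cN/tex

35.65 cN/tex


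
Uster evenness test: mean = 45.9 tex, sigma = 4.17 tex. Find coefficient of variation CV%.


Formula: CV% = (standard deviation / mean) * 100
Step 1: Ratio = 4.17 / 45.9 = 0.09085
Step 2: CV% = 0.09085 * 100 = 9.085% ≈ 9.1%

9.1%


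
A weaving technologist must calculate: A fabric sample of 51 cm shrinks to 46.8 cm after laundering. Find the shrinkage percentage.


Formula: Shrinkage% = ((L_before - L_after) / L_before) * 100
Step 1: Shrinkage = 51 - 46.8 = 4.2 cm
Step 2: Shrinkage% = (4.2 / 51) * 100
Step 3: Shrinkage% = 0.082353 * 100 = 8.2353% ≈ 8.2%

8.2%


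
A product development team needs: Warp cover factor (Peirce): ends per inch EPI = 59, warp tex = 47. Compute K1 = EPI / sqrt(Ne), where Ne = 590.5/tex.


Formula: K1 = EPI / sqrt(Ne), with Ne = 590.5 / tex_warp
Step 1: Ne = 590.5 / 47 = 12.564
Step 2: sqrt(Ne) = sqrt(12.564) = 3.5446
Step 3: K1 = 59 / 3.5446 = 16.6

16.6


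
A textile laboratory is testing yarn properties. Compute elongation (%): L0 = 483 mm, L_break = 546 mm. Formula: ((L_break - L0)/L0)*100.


Formula: Elongation (%) = ((L_break - L0) / L0) * 100
Step 1: Extension = 546 - 483 = 63 mm
Step 2: Elongation = (63 / 483) * 100
Step 3: Elongation = 0.130435 * 100 = 13.0435% ≈ 13.0%

13.0%


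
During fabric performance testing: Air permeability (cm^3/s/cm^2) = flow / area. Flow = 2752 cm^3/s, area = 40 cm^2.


Formula: Air Permeability = Airflow / Test Area
AP = 2752 cm^3/s / 40 cm^2
AP = 68.8 cm^3/s/cm^2

68.8 cm^3/s/cm^2


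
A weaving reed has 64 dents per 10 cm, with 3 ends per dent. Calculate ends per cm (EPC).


Formula: EPC = (dents per 10 cm * ends per dent) / 10
Step 1: Total ends per 10 cm = 64 * 3 = 192
Step 2: EPC = 192 / 10 = 19.2 ends/cm

19.2 ends/cm


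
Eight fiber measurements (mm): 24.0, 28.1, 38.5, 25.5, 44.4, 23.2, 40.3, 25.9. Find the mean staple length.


Formula: Mean = sum of lengths / count
Sum = 24.0 + 28.1 + 38.5 + 25.5 + 44.4 + 23.2 + 40.3 + 25.9
Sum = 249.9 mm
Mean = 249.9 / 8 = 31.24 mm

31.24 mm


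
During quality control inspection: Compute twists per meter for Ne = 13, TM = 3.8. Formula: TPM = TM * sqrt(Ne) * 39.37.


Formula: TPM = TM * sqrt(Ne) * 39.37
Step 1: sqrt(Ne) = sqrt(13) = 3.6056
Step 2: TM * sqrt(Ne) = 3.8 * 3.6056 = 13.7013
Step 3: TPM = 13.7013 * 39.37 = 539 twists/m

539 twists/m


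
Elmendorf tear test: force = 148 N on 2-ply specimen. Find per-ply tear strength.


Formula: Per-ply strength = Total force / Number of plies
Per-ply = 148 N / 2
Per-ply = 74 N

74 N


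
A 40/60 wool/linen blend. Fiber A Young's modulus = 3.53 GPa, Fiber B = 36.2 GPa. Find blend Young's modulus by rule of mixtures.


Formula: Blend property = (fraction_A * property_A) + (fraction_B * property_B)
Step 1: Contribution A = 40/100 * 3.53 GPa = 1.412 GPa
Step 2: Contribution B = 60/100 * 36.2 GPa = 21.72 GPa
Step 3: Blend Young's modulus = 1.412 + 21.72 = 23.132 GPa

23.132 GPa


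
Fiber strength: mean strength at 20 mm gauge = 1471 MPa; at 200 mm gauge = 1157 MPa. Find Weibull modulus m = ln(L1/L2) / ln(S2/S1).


Formula: m = ln(L1/L2) / ln(S2/S1)
Step 1: ln(L1/L2) = ln(20/200) = -2.30259
Step 2: S2/S1 = 1157/1471 = 0.78654
Step 3: ln(S2/S1) = ln(0.78654) = -0.24011
Step 4: m = -2.30259 / -0.24011 = 9.59

9.59 (Weibull m)


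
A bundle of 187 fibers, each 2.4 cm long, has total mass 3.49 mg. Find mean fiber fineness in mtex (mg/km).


Formula: fineness (mtex) = mass (mg) / total length (km) = (mass_mg / total_length_m) * 1000
Step 1: Convert fiber length: 2.4 cm = 0.024 m
Step 2: Total fiber length = 187 * 0.024 = 4.488 m
Step 3: Linear density = 3.49 mg / 4.488 m = 0.7776 mg/m
Step 4: fineness = 0.7776 * 1000 = 777.6 mtex

777.6 mtex


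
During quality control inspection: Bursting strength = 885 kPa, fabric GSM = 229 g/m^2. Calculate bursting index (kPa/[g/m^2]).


Formula: Bursting Index = Bursting Strength / Fabric GSM
BI = 885 kPa / 229 g/m^2
BI = 3.865 kPa/(g/m^2)

3.865 kPa/(g/m^2)


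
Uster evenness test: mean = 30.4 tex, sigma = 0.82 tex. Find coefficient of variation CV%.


Formula: CV% = (standard deviation / mean) * 100
Step 1: Ratio = 0.82 / 30.4 = 0.026974
Step 2: CV% = 0.026974 * 100 = 2.6974% ≈ 2.7%

2.7%


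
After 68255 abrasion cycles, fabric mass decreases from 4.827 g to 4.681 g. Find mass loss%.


Formula: Mass loss% = ((m_before - m_after) / m_before) * 100
Step 1: Mass loss = 4.827 - 4.681 = 0.146 g
Step 2: Ratio = 0.146 / 4.827 = 0.0302465
Step 3: Mass loss% = 0.0302465 * 100 = 3.02465% ≈ 3.02%

3.02%


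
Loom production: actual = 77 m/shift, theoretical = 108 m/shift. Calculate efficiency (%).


Formula: Efficiency% = (Actual output / Theoretical output) * 100
Efficiency% = (77 / 108) * 100
Efficiency% = 0.712963 * 100 = 71.2963% ≈ 71.3%

71.3%


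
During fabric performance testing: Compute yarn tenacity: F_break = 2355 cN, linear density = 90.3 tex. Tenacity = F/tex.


Formula: Tenacity = Breaking force / Linear density
Tenacity = 2355 cN / 90.3 tex
Tenacity = 26.08 cN/tex

26.08 cN/tex


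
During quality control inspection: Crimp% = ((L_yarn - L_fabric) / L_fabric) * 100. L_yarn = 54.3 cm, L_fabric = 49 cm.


Formula: Crimp% = ((L_yarn - L_fabric) / L_fabric) * 100
Step 1: Extension = 54.3 - 49 = 5.3 cm
Step 2: Crimp% = (5.3 / 49) * 100
Step 3: Crimp% = 0.108163 * 100 = 10.8163% ≈ 10.8%

10.8%


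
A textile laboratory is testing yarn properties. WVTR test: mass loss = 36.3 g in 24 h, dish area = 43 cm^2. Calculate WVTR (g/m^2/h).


Formula: WVTR = mass_loss / (area * time)
Step 1: Convert area: 43 cm^2 = 0.0043 m^2
Step 2: WVTR = 36.3 g / (0.0043 m^2 * 24 h)
Step 3: WVTR = 36.3 / 0.1032 = 351.7 g/m^2/h

351.7 g/m^2/h


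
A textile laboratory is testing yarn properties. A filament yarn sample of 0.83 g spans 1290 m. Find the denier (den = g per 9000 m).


Formula: den = (mass_g / length_m) * 9000
Substituting: den = (0.83 / 1290) * 9000
Intermediate: 0.83 / 1290 = 0.00064341 g/m
den = 0.00064341 * 9000 = 5.8 denier

5.8 denier


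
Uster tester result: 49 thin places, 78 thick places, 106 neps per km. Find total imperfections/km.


Formula: Total = thin places + thick places + neps
Total = 49 + 78 + 106
Total = 233 imperfections/km

233 imperfections/km


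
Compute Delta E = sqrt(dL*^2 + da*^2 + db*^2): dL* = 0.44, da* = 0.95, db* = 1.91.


Formula: Delta E = sqrt(dL*^2 + da*^2 + db*^2)
Step 1: dL*^2 = 0.44^2 = 0.1936
Step 2: da*^2 = 0.95^2 = 0.9025
Step 3: db*^2 = 1.91^2 = 3.6481
Step 4: Sum = 0.1936 + 0.9025 + 3.6481 = 4.7442
Step 5: Delta E = sqrt(4.7442) = 2.18

2.18 Delta E


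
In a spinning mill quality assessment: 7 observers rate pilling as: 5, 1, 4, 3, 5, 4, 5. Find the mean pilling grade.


Formula: Mean = sum / count
Sum = 5 + 1 + 4 + 3 + 5 + 4 + 5 = 27
Mean = 27 / 7 = 3.9

3.9


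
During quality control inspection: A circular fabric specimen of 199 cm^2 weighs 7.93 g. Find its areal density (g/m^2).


Formula: GSM = mass_g / area_m2
Step 1: Convert area: 199 cm^2 = 199 / 10000 = 0.0199 m^2
Step 2: GSM = 7.93 g / 0.0199 m^2 = 398.5 g/m^2

398.5 g/m^2


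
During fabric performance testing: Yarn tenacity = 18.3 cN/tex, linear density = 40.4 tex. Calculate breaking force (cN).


Formula: Breaking force = Tenacity * Linear density
F = 18.3 cN/tex * 40.4 tex
F = 739.32 cN

739.32 cN


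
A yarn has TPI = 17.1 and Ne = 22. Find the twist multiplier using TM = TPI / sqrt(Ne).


Formula: TM = TPI / sqrt(Ne)
Step 1: sqrt(Ne) = sqrt(22) = 4.6904
Step 2: TM = 17.1 / 4.6904 = 3.65

3.65 TM


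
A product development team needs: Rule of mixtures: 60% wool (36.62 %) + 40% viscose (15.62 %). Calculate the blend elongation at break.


Formula: Blend property = (fraction_A * property_A) + (fraction_B * property_B)
Step 1: Contribution A = 60/100 * 36.62 % = 21.972 %
Step 2: Contribution B = 40/100 * 15.62 % = 6.248 %
Step 3: Blend elongation at break = 21.972 + 6.248 = 28.22 %

28.22 %


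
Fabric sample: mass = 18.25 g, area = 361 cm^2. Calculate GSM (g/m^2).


Formula: GSM = mass_g / area_m2
Step 1: Convert area: 361 cm^2 = 361 / 10000 = 0.0361 m^2
Step 2: GSM = 18.25 g / 0.0361 m^2 = 505.5 g/m^2

505.5 g/m^2


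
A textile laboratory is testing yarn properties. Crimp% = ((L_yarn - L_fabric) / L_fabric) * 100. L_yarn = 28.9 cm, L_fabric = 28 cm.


Formula: Crimp% = ((L_yarn - L_fabric) / L_fabric) * 100
Step 1: Extension = 28.9 - 28 = 0.9 cm
Step 2: Crimp% = (0.9 / 28) * 100
Step 3: Crimp% = 0.032143 * 100 = 3.2143% ≈ 3.2%

3.2%


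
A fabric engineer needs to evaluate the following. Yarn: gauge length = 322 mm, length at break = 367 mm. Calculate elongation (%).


Formula: Elongation (%) = ((L_break - L0) / L0) * 100
Step 1: Extension = 367 - 322 = 45 mm
Step 2: Elongation = (45 / 322) * 100
Step 3: Elongation = 0.139752 * 100 = 13.9752% ≈ 14.0%

14.0%


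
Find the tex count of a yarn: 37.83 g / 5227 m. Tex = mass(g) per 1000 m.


Formula: Tex = (mass_g / length_m) * 1000
Substituting: Tex = (37.83 / 5227) * 1000
Intermediate: 37.83 / 5227 = 0.00723742 g/m
Tex = 0.00723742 * 1000 = 7.24 tex

7.24 tex


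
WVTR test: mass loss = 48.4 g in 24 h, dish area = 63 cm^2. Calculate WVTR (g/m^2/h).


Formula: WVTR = mass_loss / (area * time)
Step 1: Convert area: 63 cm^2 = 0.0063 m^2
Step 2: WVTR = 48.4 g / (0.0063 m^2 * 24 h)
Step 3: WVTR = 48.4 / 0.1512 = 320.1 g/m^2/h

320.1 g/m^2/h


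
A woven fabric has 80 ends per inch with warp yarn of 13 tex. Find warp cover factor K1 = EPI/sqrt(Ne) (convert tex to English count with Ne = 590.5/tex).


Formula: K1 = EPI / sqrt(Ne), with Ne = 590.5 / tex_warp
Step 1: Ne = 590.5 / 13 = 45.423
Step 2: sqrt(Ne) = sqrt(45.423) = 6.7397
Step 3: K1 = 80 / 6.7397 = 11.9

11.9


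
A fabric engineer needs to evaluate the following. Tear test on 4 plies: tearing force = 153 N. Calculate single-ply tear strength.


Formula: Per-ply strength = Total force / Number of plies
Per-ply = 153 N / 4
Per-ply = 38.25 N

38.25 N


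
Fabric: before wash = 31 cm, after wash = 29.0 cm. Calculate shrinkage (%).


Formula: Shrinkage% = ((L_before - L_after) / L_before) * 100
Step 1: Shrinkage = 31 - 29.0 = 2.0 cm
Step 2: Shrinkage% = (2.0 / 31) * 100
Step 3: Shrinkage% = 0.064516 * 100 = 6.4516% ≈ 6.5%

6.5%


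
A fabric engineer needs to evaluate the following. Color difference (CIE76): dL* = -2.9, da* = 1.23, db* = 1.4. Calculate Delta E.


Formula: Delta E = sqrt(dL*^2 + da*^2 + db*^2)
Step 1: dL*^2 = (-2.9)^2 = 8.41
Step 2: da*^2 = 1.23^2 = 1.5129
Step 3: db*^2 = 1.4^2 = 1.96
Step 4: Sum = 8.41 + 1.5129 + 1.96 = 11.8829
Step 5: Delta E = sqrt(11.8829) = 3.45

3.45 Delta E


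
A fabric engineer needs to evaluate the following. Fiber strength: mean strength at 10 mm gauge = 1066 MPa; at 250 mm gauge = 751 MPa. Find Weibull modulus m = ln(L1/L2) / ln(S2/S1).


Formula: m = ln(L1/L2) / ln(S2/S1)
Step 1: ln(L1/L2) = ln(10/250) = -3.21888
Step 2: S2/S1 = 751/1066 = 0.7045
Step 3: ln(S2/S1) = ln(0.7045) = -0.35027
Step 4: m = -3.21888 / -0.35027 = 9.19

9.19 (Weibull m)


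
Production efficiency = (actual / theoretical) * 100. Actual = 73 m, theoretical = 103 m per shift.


Formula: Efficiency% = (Actual output / Theoretical output) * 100
Efficiency% = (73 / 103) * 100
Efficiency% = 0.708738 * 100 = 70.8738% ≈ 70.9%

70.9%


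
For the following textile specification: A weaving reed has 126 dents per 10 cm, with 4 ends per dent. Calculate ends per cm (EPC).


Formula: EPC = (dents per 10 cm * ends per dent) / 10
Step 1: Total ends per 10 cm = 126 * 4 = 504
Step 2: EPC = 504 / 10 = 50.4 ends/cm

50.4 ends/cm


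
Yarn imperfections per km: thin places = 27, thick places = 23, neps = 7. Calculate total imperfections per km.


Formula: Total = thin places + thick places + neps
Total = 27 + 23 + 7
Total = 57 imperfections/km

57 imperfections/km


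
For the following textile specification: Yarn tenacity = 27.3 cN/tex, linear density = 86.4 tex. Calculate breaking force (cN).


Formula: Breaking force = Tenacity * Linear density
F = 27.3 cN/tex * 86.4 tex
F = 2358.72 cN

2358.72 cN


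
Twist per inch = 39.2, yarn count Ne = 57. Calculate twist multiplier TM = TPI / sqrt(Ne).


Formula: TM = TPI / sqrt(Ne)
Step 1: sqrt(Ne) = sqrt(57) = 7.5498
Step 2: TM = 39.2 / 7.5498 = 5.19

5.19 TM


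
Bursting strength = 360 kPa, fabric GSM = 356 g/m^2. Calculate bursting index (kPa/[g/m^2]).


Formula: Bursting Index = Bursting Strength / Fabric GSM
BI = 360 kPa / 356 g/m^2
BI = 1.011 kPa/(g/m^2)

1.011 kPa/(g/m^2)


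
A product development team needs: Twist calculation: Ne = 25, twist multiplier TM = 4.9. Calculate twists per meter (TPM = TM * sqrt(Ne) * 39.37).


Formula: TPM = TM * sqrt(Ne) * 39.37
Step 1: sqrt(Ne) = sqrt(25) = 5
Step 2: TM * sqrt(Ne) = 4.9 * 5 = 24.5
Step 3: TPM = 24.5 * 39.37 = 965 twists/m

965 twists/m


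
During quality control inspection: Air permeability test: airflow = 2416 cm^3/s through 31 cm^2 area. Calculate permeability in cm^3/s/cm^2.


Formula: Air Permeability = Airflow / Test Area
AP = 2416 cm^3/s / 31 cm^2
AP = 77.9 cm^3/s/cm^2

77.9 cm^3/s/cm^2


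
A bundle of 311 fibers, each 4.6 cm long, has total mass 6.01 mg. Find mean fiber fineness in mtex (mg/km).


Formula: fineness (mtex) = mass (mg) / total length (km) = (mass_mg / total_length_m) * 1000
Step 1: Convert fiber length: 4.6 cm = 0.046 m
Step 2: Total fiber length = 311 * 0.046 = 14.306 m
Step 3: Linear density = 6.01 mg / 14.306 m = 0.4201 mg/m
Step 4: fineness = 0.4201 * 1000 = 420.1 mtex

420.1 mtex


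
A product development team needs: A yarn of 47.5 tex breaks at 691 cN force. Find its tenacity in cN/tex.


Formula: Tenacity = Breaking force / Linear density
Tenacity = 691 cN / 47.5 tex
Tenacity = 14.55 cN/tex

14.55 cN/tex


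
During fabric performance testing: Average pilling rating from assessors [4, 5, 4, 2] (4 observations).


Formula: Mean = sum / count
Sum = 4 + 5 + 4 + 2 = 15
Mean = 15 / 4 = 3.8

3.8


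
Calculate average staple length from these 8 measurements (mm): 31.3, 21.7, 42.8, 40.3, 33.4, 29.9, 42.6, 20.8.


Formula: Mean = sum of lengths / count
Sum = 31.3 + 21.7 + 42.8 + 40.3 + 33.4 + 29.9 + 42.6 + 20.8
Sum = 262.8 mm
Mean = 262.8 / 8 = 32.85 mm

32.85 mm


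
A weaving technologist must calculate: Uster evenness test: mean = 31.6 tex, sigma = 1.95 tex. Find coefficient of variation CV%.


Formula: CV% = (standard deviation / mean) * 100
Step 1: Ratio = 1.95 / 31.6 = 0.061709
Step 2: CV% = 0.061709 * 100 = 6.1709% ≈ 6.2%

6.2%


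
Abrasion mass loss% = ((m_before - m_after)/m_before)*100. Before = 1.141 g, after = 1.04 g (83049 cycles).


Formula: Mass loss% = ((m_before - m_after) / m_before) * 100
Step 1: Mass loss = 1.141 - 1.04 = 0.101 g
Step 2: Ratio = 0.101 / 1.141 = 0.0885188
Step 3: Mass loss% = 0.0885188 * 100 = 8.85188% ≈ 8.85%

8.85%


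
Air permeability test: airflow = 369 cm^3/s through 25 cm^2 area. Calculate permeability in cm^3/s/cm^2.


Formula: Air Permeability = Airflow / Test Area
AP = 369 cm^3/s / 25 cm^2
AP = 14.8 cm^3/s/cm^2

14.8 cm^3/s/cm^2


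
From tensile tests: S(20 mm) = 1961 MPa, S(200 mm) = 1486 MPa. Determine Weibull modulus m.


Formula: m = ln(L1/L2) / ln(S2/S1)
Step 1: ln(L1/L2) = ln(20/200) = -2.30259
Step 2: S2/S1 = 1486/1961 = 0.75778
Step 3: ln(S2/S1) = ln(0.75778) = -0.27736
Step 4: m = -2.30259 / -0.27736 = 8.30

8.30 (Weibull m)


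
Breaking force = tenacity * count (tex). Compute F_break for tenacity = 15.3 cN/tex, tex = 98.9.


Formula: Breaking force = Tenacity * Linear density
F = 15.3 cN/tex * 98.9 tex
F = 1513.17 cN

1513.17 cN


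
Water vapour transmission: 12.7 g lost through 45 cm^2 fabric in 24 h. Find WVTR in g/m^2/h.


Formula: WVTR = mass_loss / (area * time)
Step 1: Convert area: 45 cm^2 = 0.0045 m^2
Step 2: WVTR = 12.7 g / (0.0045 m^2 * 24 h)
Step 3: WVTR = 12.7 / 0.108 = 117.6 g/m^2/h

117.6 g/m^2/h


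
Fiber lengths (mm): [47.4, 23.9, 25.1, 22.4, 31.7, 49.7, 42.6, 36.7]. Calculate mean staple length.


Formula: Mean = sum of lengths / count
Sum = 47.4 + 23.9 + 25.1 + 22.4 + 31.7 + 49.7 + 42.6 + 36.7
Sum = 279.5 mm
Mean = 279.5 / 8 = 34.94 mm

34.94 mm


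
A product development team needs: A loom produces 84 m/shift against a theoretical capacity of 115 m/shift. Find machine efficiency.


Formula: Efficiency% = (Actual output / Theoretical output) * 100
Efficiency% = (84 / 115) * 100
Efficiency% = 0.730435 * 100 = 73.0435% ≈ 73.0%

73.0%


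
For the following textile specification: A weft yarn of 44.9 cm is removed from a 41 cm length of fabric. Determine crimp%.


Formula: Crimp% = ((L_yarn - L_fabric) / L_fabric) * 100
Step 1: Extension = 44.9 - 41 = 3.9 cm
Step 2: Crimp% = (3.9 / 41) * 100
Step 3: Crimp% = 0.095122 * 100 = 9.5122% ≈ 9.5%

9.5%


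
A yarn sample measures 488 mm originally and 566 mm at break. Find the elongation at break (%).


Formula: Elongation (%) = ((L_break - L0) / L0) * 100
Step 1: Extension = 566 - 488 = 78 mm
Step 2: Elongation = (78 / 488) * 100
Step 3: Elongation = 0.159836 * 100 = 15.9836% ≈ 16.0%

16.0%


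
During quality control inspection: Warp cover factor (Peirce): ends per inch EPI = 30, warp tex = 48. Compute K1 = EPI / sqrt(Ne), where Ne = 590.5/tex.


Formula: K1 = EPI / sqrt(Ne), with Ne = 590.5 / tex_warp
Step 1: Ne = 590.5 / 48 = 12.302
Step 2: sqrt(Ne) = sqrt(12.302) = 3.5074
Step 3: K1 = 30 / 3.5074 = 8.6

8.6


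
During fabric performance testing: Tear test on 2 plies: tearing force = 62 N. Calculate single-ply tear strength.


Formula: Per-ply strength = Total force / Number of plies
Per-ply = 62 N / 2
Per-ply = 31 N

31 N


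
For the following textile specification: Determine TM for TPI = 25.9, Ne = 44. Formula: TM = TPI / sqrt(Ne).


Formula: TM = TPI / sqrt(Ne)
Step 1: sqrt(Ne) = sqrt(44) = 6.6332
Step 2: TM = 25.9 / 6.6332 = 3.90

3.90 TM


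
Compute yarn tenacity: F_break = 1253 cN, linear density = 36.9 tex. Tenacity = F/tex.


Formula: Tenacity = Breaking force / Linear density
Tenacity = 1253 cN / 36.9 tex
Tenacity = 33.96 cN/tex

33.96 cN/tex


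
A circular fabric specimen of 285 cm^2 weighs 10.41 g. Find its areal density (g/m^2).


Formula: GSM = mass_g / area_m2
Step 1: Convert area: 285 cm^2 = 285 / 10000 = 0.0285 m^2
Step 2: GSM = 10.41 g / 0.0285 m^2 = 365.3 g/m^2

365.3 g/m^2


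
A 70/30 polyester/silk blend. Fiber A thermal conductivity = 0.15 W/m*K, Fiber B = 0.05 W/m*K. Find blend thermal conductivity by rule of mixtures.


Formula: Blend property = (fraction_A * property_A) + (fraction_B * property_B)
Step 1: Contribution A = 70/100 * 0.15 W/m*K = 0.105 W/m*K
Step 2: Contribution B = 30/100 * 0.05 W/m*K = 0.015 W/m*K
Step 3: Blend thermal conductivity = 0.105 + 0.015 = 0.12 W/m*K

0.12 W/m*K


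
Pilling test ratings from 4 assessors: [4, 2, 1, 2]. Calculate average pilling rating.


Formula: Mean = sum / count
Sum = 4 + 2 + 1 + 2 = 9
Mean = 9 / 4 = 2.3

2.3


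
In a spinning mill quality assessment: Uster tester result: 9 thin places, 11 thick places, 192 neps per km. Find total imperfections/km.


Formula: Total = thin places + thick places + neps
Total = 9 + 11 + 192
Total = 212 imperfections/km

212 imperfections/km


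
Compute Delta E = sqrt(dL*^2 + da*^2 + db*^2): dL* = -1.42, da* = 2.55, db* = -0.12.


Formula: Delta E = sqrt(dL*^2 + da*^2 + db*^2)
Step 1: dL*^2 = (-1.42)^2 = 2.0164
Step 2: da*^2 = 2.55^2 = 6.5025
Step 3: db*^2 = (-0.12)^2 = 0.0144
Step 4: Sum = 2.0164 + 6.5025 + 0.0144 = 8.5333
Step 5: Delta E = sqrt(8.5333) = 2.92

2.92 Delta E


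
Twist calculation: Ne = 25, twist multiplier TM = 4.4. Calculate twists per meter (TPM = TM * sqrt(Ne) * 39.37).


Formula: TPM = TM * sqrt(Ne) * 39.37
Step 1: sqrt(Ne) = sqrt(25) = 5
Step 2: TM * sqrt(Ne) = 4.4 * 5 = 22
Step 3: TPM = 22 * 39.37 = 866 twists/m

866 twists/m


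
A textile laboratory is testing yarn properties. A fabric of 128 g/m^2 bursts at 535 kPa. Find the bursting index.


Formula: Bursting Index = Bursting Strength / Fabric GSM
BI = 535 kPa / 128 g/m^2
BI = 4.180 kPa/(g/m^2)

4.180 kPa/(g/m^2)


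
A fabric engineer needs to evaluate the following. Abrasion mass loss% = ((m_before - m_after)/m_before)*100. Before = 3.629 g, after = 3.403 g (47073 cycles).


Formula: Mass loss% = ((m_before - m_after) / m_before) * 100
Step 1: Mass loss = 3.629 - 3.403 = 0.226 g
Step 2: Ratio = 0.226 / 3.629 = 0.0622761
Step 3: Mass loss% = 0.0622761 * 100 = 6.22761% ≈ 6.23%

6.23%


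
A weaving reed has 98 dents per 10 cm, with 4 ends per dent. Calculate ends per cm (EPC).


Formula: EPC = (dents per 10 cm * ends per dent) / 10
Step 1: Total ends per 10 cm = 98 * 4 = 392
Step 2: EPC = 392 / 10 = 39.2 ends/cm

39.2 ends/cm


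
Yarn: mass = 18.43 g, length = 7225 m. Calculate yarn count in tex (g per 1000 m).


Formula: Tex = (mass_g / length_m) * 1000
Substituting: Tex = (18.43 / 7225) * 1000
Intermediate: 18.43 / 7225 = 0.00255087 g/m
Tex = 0.00255087 * 1000 = 2.55 tex

2.55 tex


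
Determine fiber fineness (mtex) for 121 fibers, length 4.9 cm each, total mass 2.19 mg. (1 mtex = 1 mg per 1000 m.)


Formula: fineness (mtex) = mass (mg) / total length (km) = (mass_mg / total_length_m) * 1000
Step 1: Convert fiber length: 4.9 cm = 0.049 m
Step 2: Total fiber length = 121 * 0.049 = 5.929 m
Step 3: Linear density = 2.19 mg / 5.929 m = 0.3694 mg/m
Step 4: fineness = 0.3694 * 1000 = 369.4 mtex

369.4 mtex


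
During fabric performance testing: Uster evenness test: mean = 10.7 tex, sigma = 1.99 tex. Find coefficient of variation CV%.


Formula: CV% = (standard deviation / mean) * 100
Step 1: Ratio = 1.99 / 10.7 = 0.185981
Step 2: CV% = 0.185981 * 100 = 18.5981% ≈ 18.6%

18.6%


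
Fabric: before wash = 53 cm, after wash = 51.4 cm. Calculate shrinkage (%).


Formula: Shrinkage% = ((L_before - L_after) / L_before) * 100
Step 1: Shrinkage = 53 - 51.4 = 1.6 cm
Step 2: Shrinkage% = (1.6 / 53) * 100
Step 3: Shrinkage% = 0.030189 * 100 = 3.0189% ≈ 3.0%

3.0%


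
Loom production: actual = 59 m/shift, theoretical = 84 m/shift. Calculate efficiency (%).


Formula: Efficiency% = (Actual output / Theoretical output) * 100
Efficiency% = (59 / 84) * 100
Efficiency% = 0.702381 * 100 = 70.2381% ≈ 70.2%

70.2%


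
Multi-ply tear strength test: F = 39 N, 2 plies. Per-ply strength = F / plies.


Formula: Per-ply strength = Total force / Number of plies
Per-ply = 39 N / 2
Per-ply = 19.5 N

19.5 N


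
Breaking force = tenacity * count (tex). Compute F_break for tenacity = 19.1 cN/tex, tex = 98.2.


Formula: Breaking force = Tenacity * Linear density
F = 19.1 cN/tex * 98.2 tex
F = 1875.62 cN

1875.62 cN


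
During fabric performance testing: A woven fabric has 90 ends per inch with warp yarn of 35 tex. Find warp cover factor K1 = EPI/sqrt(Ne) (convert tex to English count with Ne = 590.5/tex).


Formula: K1 = EPI / sqrt(Ne), with Ne = 590.5 / tex_warp
Step 1: Ne = 590.5 / 35 = 16.871
Step 2: sqrt(Ne) = sqrt(16.871) = 4.1074
Step 3: K1 = 90 / 4.1074 = 21.9

21.9


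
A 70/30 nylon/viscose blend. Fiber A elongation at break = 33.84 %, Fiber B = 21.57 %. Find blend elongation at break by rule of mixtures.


Formula: Blend property = (fraction_A * property_A) + (fraction_B * property_B)
Step 1: Contribution A = 70/100 * 33.84 % = 23.688 %
Step 2: Contribution B = 30/100 * 21.57 % = 6.471 %
Step 3: Blend elongation at break = 23.688 + 6.471 = 30.159 %

30.159 %


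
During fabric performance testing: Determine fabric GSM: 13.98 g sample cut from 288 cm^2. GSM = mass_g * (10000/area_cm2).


Formula: GSM = mass_g / area_m2
Step 1: Convert area: 288 cm^2 = 288 / 10000 = 0.0288 m^2
Step 2: GSM = 13.98 g / 0.0288 m^2 = 485.4 g/m^2

485.4 g/m^2


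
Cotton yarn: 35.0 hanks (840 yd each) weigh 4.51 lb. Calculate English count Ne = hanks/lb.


Formula: Ne = hanks / mass_lb
Substituting: Ne = 35.0 / 4.51
Ne = 7.8

7.8 Ne


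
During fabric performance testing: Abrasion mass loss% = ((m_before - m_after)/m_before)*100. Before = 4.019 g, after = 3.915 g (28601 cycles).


Formula: Mass loss% = ((m_before - m_after) / m_before) * 100
Step 1: Mass loss = 4.019 - 3.915 = 0.104 g
Step 2: Ratio = 0.104 / 4.019 = 0.0258771
Step 3: Mass loss% = 0.0258771 * 100 = 2.58771% ≈ 2.59%

2.59%


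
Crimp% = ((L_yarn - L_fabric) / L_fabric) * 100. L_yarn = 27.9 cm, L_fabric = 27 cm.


Formula: Crimp% = ((L_yarn - L_fabric) / L_fabric) * 100
Step 1: Extension = 27.9 - 27 = 0.9 cm
Step 2: Crimp% = (0.9 / 27) * 100
Step 3: Crimp% = 0.033333 * 100 = 3.3333% ≈ 3.3%

3.3%


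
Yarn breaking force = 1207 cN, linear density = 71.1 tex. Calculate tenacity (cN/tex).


Formula: Tenacity = Breaking force / Linear density
Tenacity = 1207 cN / 71.1 tex
Tenacity = 16.98 cN/tex

16.98 cN/tex


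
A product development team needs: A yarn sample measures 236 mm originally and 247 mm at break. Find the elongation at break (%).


Formula: Elongation (%) = ((L_break - L0) / L0) * 100
Step 1: Extension = 247 - 236 = 11 mm
Step 2: Elongation = (11 / 236) * 100
Step 3: Elongation = 0.04661 * 100 = 4.661% ≈ 4.7%

4.7%


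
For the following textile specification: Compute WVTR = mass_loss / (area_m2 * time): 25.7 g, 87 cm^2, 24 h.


Formula: WVTR = mass_loss / (area * time)
Step 1: Convert area: 87 cm^2 = 0.0087 m^2
Step 2: WVTR = 25.7 g / (0.0087 m^2 * 24 h)
Step 3: WVTR = 25.7 / 0.2088 = 123.1 g/m^2/h

123.1 g/m^2/h


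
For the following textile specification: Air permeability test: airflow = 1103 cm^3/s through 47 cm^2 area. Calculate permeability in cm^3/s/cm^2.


Formula: Air Permeability = Airflow / Test Area
AP = 1103 cm^3/s / 47 cm^2
AP = 23.5 cm^3/s/cm^2

23.5 cm^3/s/cm^2


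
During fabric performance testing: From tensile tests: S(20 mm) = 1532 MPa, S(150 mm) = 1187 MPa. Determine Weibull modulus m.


Formula: m = ln(L1/L2) / ln(S2/S1)
Step 1: ln(L1/L2) = ln(20/150) = -2.01490
Step 2: S2/S1 = 1187/1532 = 0.7748
Step 3: ln(S2/S1) = ln(0.7748) = -0.25515
Step 4: m = -2.01490 / -0.25515 = 7.90

7.90 (Weibull m)


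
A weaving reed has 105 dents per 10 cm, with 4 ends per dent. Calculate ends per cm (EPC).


Formula: EPC = (dents per 10 cm * ends per dent) / 10
Step 1: Total ends per 10 cm = 105 * 4 = 420
Step 2: EPC = 420 / 10 = 42.0 ends/cm

42.0 ends/cm


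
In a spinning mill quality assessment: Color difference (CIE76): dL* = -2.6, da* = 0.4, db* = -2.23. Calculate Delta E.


Formula: Delta E = sqrt(dL*^2 + da*^2 + db*^2)
Step 1: dL*^2 = (-2.6)^2 = 6.76
Step 2: da*^2 = 0.4^2 = 0.16
Step 3: db*^2 = (-2.23)^2 = 4.9729
Step 4: Sum = 6.76 + 0.16 + 4.9729 = 11.8929
Step 5: Delta E = sqrt(11.8929) = 3.45

3.45 Delta E


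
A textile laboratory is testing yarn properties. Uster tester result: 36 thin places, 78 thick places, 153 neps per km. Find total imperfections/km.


Formula: Total = thin places + thick places + neps
Total = 36 + 78 + 153
Total = 267 imperfections/km

267 imperfections/km


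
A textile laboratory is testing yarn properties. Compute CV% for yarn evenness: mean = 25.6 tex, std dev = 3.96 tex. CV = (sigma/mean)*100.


Formula: CV% = (standard deviation / mean) * 100
Step 1: Ratio = 3.96 / 25.6 = 0.154688
Step 2: CV% = 0.154688 * 100 = 15.4688% ≈ 15.5%

15.5%


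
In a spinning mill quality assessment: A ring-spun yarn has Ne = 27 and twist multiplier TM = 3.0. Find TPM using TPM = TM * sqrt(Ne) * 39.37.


Formula: TPM = TM * sqrt(Ne) * 39.37
Step 1: sqrt(Ne) = sqrt(27) = 5.1962
Step 2: TM * sqrt(Ne) = 3.0 * 5.1962 = 15.5886
Step 3: TPM = 15.5886 * 39.37 = 614 twists/m

614 twists/m


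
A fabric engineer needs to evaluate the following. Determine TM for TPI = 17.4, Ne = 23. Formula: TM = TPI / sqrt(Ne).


Formula: TM = TPI / sqrt(Ne)
Step 1: sqrt(Ne) = sqrt(23) = 4.7958
Step 2: TM = 17.4 / 4.7958 = 3.63

3.63 TM


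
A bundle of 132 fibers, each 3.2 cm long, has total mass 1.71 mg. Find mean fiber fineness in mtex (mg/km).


Formula: fineness (mtex) = mass (mg) / total length (km) = (mass_mg / total_length_m) * 1000
Step 1: Convert fiber length: 3.2 cm = 0.032 m
Step 2: Total fiber length = 132 * 0.032 = 4.224 m
Step 3: Linear density = 1.71 mg / 4.224 m = 0.4048 mg/m
Step 4: fineness = 0.4048 * 1000 = 404.8 mtex

404.8 mtex


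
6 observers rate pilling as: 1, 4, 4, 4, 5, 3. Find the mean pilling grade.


Formula: Mean = sum / count
Sum = 1 + 4 + 4 + 4 + 5 + 3 = 21
Mean = 21 / 6 = 3.5

3.5


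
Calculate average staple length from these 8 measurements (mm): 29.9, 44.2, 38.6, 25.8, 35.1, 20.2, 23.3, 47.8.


Formula: Mean = sum of lengths / count
Sum = 29.9 + 44.2 + 38.6 + 25.8 + 35.1 + 20.2 + 23.3 + 47.8
Sum = 264.9 mm
Mean = 264.9 / 8 = 33.11 mm

33.11 mm


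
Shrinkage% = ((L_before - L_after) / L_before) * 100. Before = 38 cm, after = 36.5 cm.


Formula: Shrinkage% = ((L_before - L_after) / L_before) * 100
Step 1: Shrinkage = 38 - 36.5 = 1.5 cm
Step 2: Shrinkage% = (1.5 / 38) * 100
Step 3: Shrinkage% = 0.039474 * 100 = 3.9474% ≈ 3.9%

3.9%


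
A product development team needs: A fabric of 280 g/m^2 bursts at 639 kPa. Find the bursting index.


Formula: Bursting Index = Bursting Strength / Fabric GSM
BI = 639 kPa / 280 g/m^2
BI = 2.282 kPa/(g/m^2)

2.282 kPa/(g/m^2)


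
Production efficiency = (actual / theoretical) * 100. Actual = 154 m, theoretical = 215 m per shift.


Formula: Efficiency% = (Actual output / Theoretical output) * 100
Efficiency% = (154 / 215) * 100
Efficiency% = 0.716279 * 100 = 71.6279% ≈ 71.6%

71.6%


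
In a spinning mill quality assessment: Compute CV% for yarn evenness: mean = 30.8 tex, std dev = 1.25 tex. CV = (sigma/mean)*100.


Formula: CV% = (standard deviation / mean) * 100
Step 1: Ratio = 1.25 / 30.8 = 0.040584
Step 2: CV% = 0.040584 * 100 = 4.0584% ≈ 4.1%

4.1%


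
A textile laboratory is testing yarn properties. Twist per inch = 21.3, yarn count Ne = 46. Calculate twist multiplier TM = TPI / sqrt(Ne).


Formula: TM = TPI / sqrt(Ne)
Step 1: sqrt(Ne) = sqrt(46) = 6.7823
Step 2: TM = 21.3 / 6.7823 = 3.14

3.14 TM


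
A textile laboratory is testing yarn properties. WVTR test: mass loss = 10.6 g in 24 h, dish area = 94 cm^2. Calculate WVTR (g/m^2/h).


Formula: WVTR = mass_loss / (area * time)
Step 1: Convert area: 94 cm^2 = 0.0094 m^2
Step 2: WVTR = 10.6 g / (0.0094 m^2 * 24 h)
Step 3: WVTR = 10.6 / 0.2256 = 47.0 g/m^2/h

47.0 g/m^2/h


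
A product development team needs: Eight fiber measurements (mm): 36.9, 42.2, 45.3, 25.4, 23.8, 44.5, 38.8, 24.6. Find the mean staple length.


Formula: Mean = sum of lengths / count
Sum = 36.9 + 42.2 + 45.3 + 25.4 + 23.8 + 44.5 + 38.8 + 24.6
Sum = 281.5 mm
Mean = 281.5 / 8 = 35.19 mm

35.19 mm


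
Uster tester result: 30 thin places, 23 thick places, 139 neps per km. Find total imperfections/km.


Formula: Total = thin places + thick places + neps
Total = 30 + 23 + 139
Total = 192 imperfections/km

192 imperfections/km


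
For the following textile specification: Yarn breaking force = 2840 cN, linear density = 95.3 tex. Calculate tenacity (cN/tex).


Formula: Tenacity = Breaking force / Linear density
Tenacity = 2840 cN / 95.3 tex
Tenacity = 29.80 cN/tex

29.80 cN/tex


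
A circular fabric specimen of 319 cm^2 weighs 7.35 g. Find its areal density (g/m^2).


Formula: GSM = mass_g / area_m2
Step 1: Convert area: 319 cm^2 = 319 / 10000 = 0.0319 m^2
Step 2: GSM = 7.35 g / 0.0319 m^2 = 230.4 g/m^2

230.4 g/m^2


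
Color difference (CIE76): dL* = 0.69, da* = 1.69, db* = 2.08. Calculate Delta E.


Formula: Delta E = sqrt(dL*^2 + da*^2 + db*^2)
Step 1: dL*^2 = 0.69^2 = 0.4761
Step 2: da*^2 = 1.69^2 = 2.8561
Step 3: db*^2 = 2.08^2 = 4.3264
Step 4: Sum = 0.4761 + 2.8561 + 4.3264 = 7.6586
Step 5: Delta E = sqrt(7.6586) = 2.77

2.77 Delta E


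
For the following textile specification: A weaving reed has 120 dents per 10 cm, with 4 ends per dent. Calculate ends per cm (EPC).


Formula: EPC = (dents per 10 cm * ends per dent) / 10
Step 1: Total ends per 10 cm = 120 * 4 = 480
Step 2: EPC = 480 / 10 = 48.0 ends/cm

48.0 ends/cm


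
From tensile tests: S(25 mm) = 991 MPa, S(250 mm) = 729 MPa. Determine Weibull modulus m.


Formula: m = ln(L1/L2) / ln(S2/S1)
Step 1: ln(L1/L2) = ln(25/250) = -2.30259
Step 2: S2/S1 = 729/991 = 0.73562
Step 3: ln(S2/S1) = ln(0.73562) = -0.30704
Step 4: m = -2.30259 / -0.30704 = 7.50

7.50 (Weibull m)


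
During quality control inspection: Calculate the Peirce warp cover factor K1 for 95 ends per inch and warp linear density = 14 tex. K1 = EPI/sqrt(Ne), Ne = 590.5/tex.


Formula: K1 = EPI / sqrt(Ne), with Ne = 590.5 / tex_warp
Step 1: Ne = 590.5 / 14 = 42.179
Step 2: sqrt(Ne) = sqrt(42.179) = 6.4945
Step 3: K1 = 95 / 6.4945 = 14.6

14.6


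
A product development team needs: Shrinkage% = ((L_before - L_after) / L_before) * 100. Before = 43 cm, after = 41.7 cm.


Formula: Shrinkage% = ((L_before - L_after) / L_before) * 100
Step 1: Shrinkage = 43 - 41.7 = 1.3 cm
Step 2: Shrinkage% = (1.3 / 43) * 100
Step 3: Shrinkage% = 0.030233 * 100 = 3.0233% ≈ 3.0%

3.0%


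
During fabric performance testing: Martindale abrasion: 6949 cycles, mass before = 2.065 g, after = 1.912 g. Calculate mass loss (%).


Formula: Mass loss% = ((m_before - m_after) / m_before) * 100
Step 1: Mass loss = 2.065 - 1.912 = 0.153 g
Step 2: Ratio = 0.153 / 2.065 = 0.074092
Step 3: Mass loss% = 0.074092 * 100 = 7.4092% ≈ 7.41%

7.41%


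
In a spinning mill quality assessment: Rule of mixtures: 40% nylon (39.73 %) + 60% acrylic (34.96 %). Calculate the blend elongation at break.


Formula: Blend property = (fraction_A * property_A) + (fraction_B * property_B)
Step 1: Contribution A = 40/100 * 39.73 % = 15.892 %
Step 2: Contribution B = 60/100 * 34.96 % = 20.976 %
Step 3: Blend elongation at break = 15.892 + 20.976 = 36.868 %

36.868 %


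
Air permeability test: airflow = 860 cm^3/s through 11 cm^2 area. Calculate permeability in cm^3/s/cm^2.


Formula: Air Permeability = Airflow / Test Area
AP = 860 cm^3/s / 11 cm^2
AP = 78.2 cm^3/s/cm^2

78.2 cm^3/s/cm^2


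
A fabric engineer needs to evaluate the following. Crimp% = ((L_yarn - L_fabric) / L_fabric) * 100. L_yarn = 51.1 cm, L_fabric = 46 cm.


Formula: Crimp% = ((L_yarn - L_fabric) / L_fabric) * 100
Step 1: Extension = 51.1 - 46 = 5.1 cm
Step 2: Crimp% = (5.1 / 46) * 100
Step 3: Crimp% = 0.11087 * 100 = 11.087% ≈ 11.1%

11.1%


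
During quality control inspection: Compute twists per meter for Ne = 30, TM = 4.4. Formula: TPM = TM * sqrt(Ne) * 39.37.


Formula: TPM = TM * sqrt(Ne) * 39.37
Step 1: sqrt(Ne) = sqrt(30) = 5.4772
Step 2: TM * sqrt(Ne) = 4.4 * 5.4772 = 24.0997
Step 3: TPM = 24.0997 * 39.37 = 949 twists/m

949 twists/m


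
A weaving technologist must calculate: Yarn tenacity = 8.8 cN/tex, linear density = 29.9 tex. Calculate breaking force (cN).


Formula: Breaking force = Tenacity * Linear density
F = 8.8 cN/tex * 29.9 tex
F = 263.12 cN

263.12 cN


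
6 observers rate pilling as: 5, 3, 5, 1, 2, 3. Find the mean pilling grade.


Formula: Mean = sum / count
Sum = 5 + 3 + 5 + 1 + 2 + 3 = 19
Mean = 19 / 6 = 3.2

3.2
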